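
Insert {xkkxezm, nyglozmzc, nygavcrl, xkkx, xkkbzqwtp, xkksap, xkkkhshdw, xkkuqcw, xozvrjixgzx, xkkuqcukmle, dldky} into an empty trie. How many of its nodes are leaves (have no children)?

10

Leaves are exactly the stored words that no other stored word extends.
Those words: "dldky", "nygavcrl", "nyglozmzc", "xkkbzqwtp", "xkkkhshdw", "xkksap", "xkkuqcukmle", "xkkuqcw", "xkkxezm", "xozvrjixgzx"
Leaf count: 10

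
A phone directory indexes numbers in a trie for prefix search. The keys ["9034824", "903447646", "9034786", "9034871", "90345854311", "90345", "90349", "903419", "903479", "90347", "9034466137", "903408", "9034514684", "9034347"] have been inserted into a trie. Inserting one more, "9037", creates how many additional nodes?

The longest prefix of "9037" already in the trie is "903" (length 3).
So 4 − 3 = 1 new nodes.

1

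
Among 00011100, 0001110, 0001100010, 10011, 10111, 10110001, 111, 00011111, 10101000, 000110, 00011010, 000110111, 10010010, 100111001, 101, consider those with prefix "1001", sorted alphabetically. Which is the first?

10010010

DFS of the "1001" subtree visits, in order: "10010010", "10011", "100111001"
Position 1: 10010010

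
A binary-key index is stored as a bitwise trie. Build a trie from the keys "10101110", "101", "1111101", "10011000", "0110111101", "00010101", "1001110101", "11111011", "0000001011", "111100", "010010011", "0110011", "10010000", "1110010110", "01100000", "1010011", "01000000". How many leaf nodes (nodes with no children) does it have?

Leaves are exactly the stored words that no other stored word extends.
Those words: "0000001011", "00010101", "01000000", "010010011", "01100000", "0110011", "0110111101", "10010000", "10011000", "1001110101", "1010011", "10101110", "1110010110", "111100", "11111011"
Leaf count: 15

15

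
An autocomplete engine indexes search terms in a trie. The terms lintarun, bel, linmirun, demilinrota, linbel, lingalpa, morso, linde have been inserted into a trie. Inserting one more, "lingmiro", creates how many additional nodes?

"ling" is already a path in the trie; the remaining "miro" must be added.
So 8 − 4 = 4 new nodes.

4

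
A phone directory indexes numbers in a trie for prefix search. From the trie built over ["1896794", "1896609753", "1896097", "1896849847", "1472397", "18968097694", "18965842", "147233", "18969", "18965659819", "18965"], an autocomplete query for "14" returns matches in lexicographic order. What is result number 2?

Filter for "14…" and sort: "147233", "1472397"
Position 2: 1472397

1472397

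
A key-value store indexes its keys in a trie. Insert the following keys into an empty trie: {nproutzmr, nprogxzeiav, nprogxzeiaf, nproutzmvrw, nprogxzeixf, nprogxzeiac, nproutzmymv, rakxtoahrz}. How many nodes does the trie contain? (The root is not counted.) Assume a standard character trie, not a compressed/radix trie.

Insert word by word; a character creates a node only if that edge doesn't already exist:
  "nproutzmr" → 9 new (n, p, r, o, u, t, z, m, r)
  "nprogxzeiav" → prefix "npro" already present; 7 new (g, x, z, e, i, a, v)
  "nprogxzeiaf" → prefix "nprogxzeia" already present; 1 new (f)
  "nproutzmvrw" → prefix "nproutzm" already present; 3 new (v, r, w)
  "nprogxzeixf" → prefix "nprogxzei" already present; 2 new (x, f)
  "nprogxzeiac" → prefix "nprogxzeia" already present; 1 new (c)
  "nproutzmymv" → prefix "nproutzm" already present; 3 new (y, m, v)
  "rakxtoahrz" → 10 new (r, a, k, x, t, o, a, h, r, z)
Total nodes = 9 + 7 + 1 + 3 + 2 + 1 + 3 + 10 = 36

36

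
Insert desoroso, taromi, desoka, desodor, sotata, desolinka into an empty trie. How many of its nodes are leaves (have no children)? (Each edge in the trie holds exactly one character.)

6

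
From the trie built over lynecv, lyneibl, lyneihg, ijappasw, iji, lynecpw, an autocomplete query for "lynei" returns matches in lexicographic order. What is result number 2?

lyneihg

Words with prefix "lynei", in lexicographic order: "lyneibl", "lyneihg"
Position 2: lyneihg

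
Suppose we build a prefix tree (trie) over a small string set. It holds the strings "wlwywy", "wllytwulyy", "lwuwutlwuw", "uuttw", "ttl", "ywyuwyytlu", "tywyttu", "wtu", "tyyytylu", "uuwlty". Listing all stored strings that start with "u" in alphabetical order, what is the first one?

uuttw

Filter for "u…" and sort: "uuttw", "uuwlty"
Position 1: uuttw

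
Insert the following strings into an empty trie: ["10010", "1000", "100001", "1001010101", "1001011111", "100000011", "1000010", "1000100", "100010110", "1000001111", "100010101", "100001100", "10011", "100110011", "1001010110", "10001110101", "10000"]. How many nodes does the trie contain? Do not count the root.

For each word, the new-node count is its length minus the longest prefix already in the trie:
  "10010" → 5 new (1, 0, 0, 1, 0)
  "1000" → prefix "100" already present; 1 new (0)
  "100001" → prefix "1000" already present; 2 new (0, 1)
  "1001010101" → prefix "10010" already present; 5 new (1, 0, 1, 0, 1)
  "1001011111" → prefix "100101" already present; 4 new (1, 1, 1, 1)
  "100000011" → prefix "10000" already present; 4 new (0, 0, 1, 1)
  "1000010" → prefix "100001" already present; 1 new (0)
  "1000100" → prefix "1000" already present; 3 new (1, 0, 0)
  "100010110" → prefix "100010" already present; 3 new (1, 1, 0)
  "1000001111" → prefix "100000" already present; 4 new (1, 1, 1, 1)
  "100010101" → prefix "1000101" already present; 2 new (0, 1)
  "100001100" → prefix "100001" already present; 3 new (1, 0, 0)
  "10011" → prefix "1001" already present; 1 new (1)
  "100110011" → prefix "10011" already present; 4 new (0, 0, 1, 1)
  "1001010110" → prefix "10010101" already present; 2 new (1, 0)
  "10001110101" → prefix "10001" already present; 6 new (1, 1, 0, 1, 0, 1)
  "10000" → prefix "10000" already present; 0 new (none)
Total nodes = 5 + 1 + 2 + 5 + 4 + 4 + 1 + 3 + 3 + 4 + 2 + 3 + 1 + 4 + 2 + 6 + 0 = 50

50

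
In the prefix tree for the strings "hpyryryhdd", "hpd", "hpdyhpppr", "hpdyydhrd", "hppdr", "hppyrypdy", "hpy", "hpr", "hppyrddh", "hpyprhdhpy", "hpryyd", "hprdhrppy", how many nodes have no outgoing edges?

9

A leaf is a node with no children — equivalently, the end of a word that is not a proper prefix of any other stored word.
Those words: "hpdyhpppr", "hpdyydhrd", "hppdr", "hppyrddh", "hppyrypdy", "hprdhrppy", "hpryyd", "hpyprhdhpy", "hpyryryhdd"
Leaf count: 9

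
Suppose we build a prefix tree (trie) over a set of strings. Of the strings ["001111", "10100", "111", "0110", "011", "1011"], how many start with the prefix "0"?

3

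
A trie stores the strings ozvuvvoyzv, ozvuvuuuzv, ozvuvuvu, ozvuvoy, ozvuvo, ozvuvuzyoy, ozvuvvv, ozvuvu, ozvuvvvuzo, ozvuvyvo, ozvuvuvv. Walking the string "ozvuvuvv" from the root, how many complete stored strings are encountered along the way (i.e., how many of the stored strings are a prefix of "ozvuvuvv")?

2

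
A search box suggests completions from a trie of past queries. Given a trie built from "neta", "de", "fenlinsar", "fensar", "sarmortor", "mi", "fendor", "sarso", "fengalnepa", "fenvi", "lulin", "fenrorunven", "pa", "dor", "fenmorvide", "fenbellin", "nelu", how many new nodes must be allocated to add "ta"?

"ta" shares no prefix with any stored word, so all 2 characters open new nodes.
2 − 0 = 2 new nodes.

2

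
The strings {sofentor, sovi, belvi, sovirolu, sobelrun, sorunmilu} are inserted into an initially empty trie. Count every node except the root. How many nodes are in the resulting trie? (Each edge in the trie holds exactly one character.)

32

Trie structure (* marks end of a word):
(root)
├─ b
│  └─ e
│     └─ l
│        └─ v
│           └─ i *
└─ s
   └─ o
      ├─ b
      │  └─ e
      │     └─ l
      │        └─ r
      │           └─ u
      │              └─ n *
      ├─ f
      │  └─ e
      │     └─ n
      │        └─ t
      │           └─ o
      │              └─ r *
      ├─ r
      │  └─ u
      │     └─ n
      │        └─ m
      │           └─ i
      │              └─ l
      │                 └─ u *
      └─ v
         └─ i *
            └─ r
               └─ o
                  └─ l
                     └─ u *
Counting every labelled node above: 32.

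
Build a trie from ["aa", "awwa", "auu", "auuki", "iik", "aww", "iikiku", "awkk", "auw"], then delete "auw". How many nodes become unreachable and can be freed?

After clearing the end-marker at "auw", prune upward until reaching a node still needed by another word.
The suffix "w" (1 node) is used only by "auw"; the node for "au" still has the child "u", so pruning stops there.
Nodes removed: 1

1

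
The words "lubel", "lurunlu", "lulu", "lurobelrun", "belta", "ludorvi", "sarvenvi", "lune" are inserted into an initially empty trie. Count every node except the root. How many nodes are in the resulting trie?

For each word, the new-node count is its length minus the longest prefix already in the trie:
  "lubel" → 5 new (l, u, b, e, l)
  "lurunlu" → prefix "lu" already present; 5 new (r, u, n, l, u)
  "lulu" → prefix "lu" already present; 2 new (l, u)
  "lurobelrun" → prefix "lur" already present; 7 new (o, b, e, l, r, u, n)
  "belta" → 5 new (b, e, l, t, a)
  "ludorvi" → prefix "lu" already present; 5 new (d, o, r, v, i)
  "sarvenvi" → 8 new (s, a, r, v, e, n, v, i)
  "lune" → prefix "lu" already present; 2 new (n, e)
Total nodes = 5 + 5 + 2 + 7 + 5 + 5 + 8 + 2 = 39

39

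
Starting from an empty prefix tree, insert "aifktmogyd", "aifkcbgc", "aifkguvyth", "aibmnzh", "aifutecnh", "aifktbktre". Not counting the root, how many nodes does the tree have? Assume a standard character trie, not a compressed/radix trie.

Trie structure (* marks end of a word):
(root)
└─ a
   └─ i
      ├─ b
      │  └─ m
      │     └─ n
      │        └─ z
      │           └─ h *
      └─ f
         ├─ k
         │  ├─ c
         │  │  └─ b
         │  │     └─ g
         │  │        └─ c *
         │  ├─ g
         │  │  └─ u
         │  │     └─ v
         │  │        └─ y
         │  │           └─ t
         │  │              └─ h *
         │  └─ t
         │     ├─ b
         │     │  └─ k
         │     │     └─ t
         │     │        └─ r
         │     │           └─ e *
         │     └─ m
         │        └─ o
         │           └─ g
         │              └─ y
         │                 └─ d *
         └─ u
            └─ t
               └─ e
                  └─ c
                     └─ n
                        └─ h *
Counting every labelled node above: 36.

36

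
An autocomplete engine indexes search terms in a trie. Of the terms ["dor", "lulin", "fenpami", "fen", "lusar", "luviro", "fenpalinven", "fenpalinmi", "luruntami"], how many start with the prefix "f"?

4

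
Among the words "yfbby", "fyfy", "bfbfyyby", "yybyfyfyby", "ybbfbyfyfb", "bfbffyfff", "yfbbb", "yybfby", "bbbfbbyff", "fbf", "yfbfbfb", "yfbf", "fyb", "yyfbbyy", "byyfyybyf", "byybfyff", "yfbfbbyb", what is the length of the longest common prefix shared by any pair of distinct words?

5

The deepest shared node is where two words last agree before diverging.
"yfbfbbyb" and "yfbfbfb" agree on "yfbfb" (5 characters) before diverging; nothing deeper is shared.
Longest shared-prefix length: 5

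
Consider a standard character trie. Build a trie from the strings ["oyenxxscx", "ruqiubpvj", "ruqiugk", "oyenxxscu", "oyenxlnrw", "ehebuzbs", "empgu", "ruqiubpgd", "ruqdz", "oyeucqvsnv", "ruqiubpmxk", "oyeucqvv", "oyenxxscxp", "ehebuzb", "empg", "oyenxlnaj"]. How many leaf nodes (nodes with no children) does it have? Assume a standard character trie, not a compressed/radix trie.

Leaves are exactly the stored words that no other stored word extends.
Those words: "ehebuzbs", "empgu", "oyenxlnaj", "oyenxlnrw", "oyenxxscu", "oyenxxscxp", "oyeucqvsnv", "oyeucqvv", "ruqdz", "ruqiubpgd", "ruqiubpmxk", "ruqiubpvj", "ruqiugk"
Leaf count: 13

13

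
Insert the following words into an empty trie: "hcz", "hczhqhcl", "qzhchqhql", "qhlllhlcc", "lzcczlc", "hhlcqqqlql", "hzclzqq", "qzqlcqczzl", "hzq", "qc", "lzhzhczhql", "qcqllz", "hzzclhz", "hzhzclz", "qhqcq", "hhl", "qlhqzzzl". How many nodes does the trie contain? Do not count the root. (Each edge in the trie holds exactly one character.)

89

For each word, the new-node count is its length minus the longest prefix already in the trie:
  "hcz" → 3 new (h, c, z)
  "hczhqhcl" → prefix "hcz" already present; 5 new (h, q, h, c, l)
  "qzhchqhql" → 9 new (q, z, h, c, h, q, h, q, l)
  "qhlllhlcc" → prefix "q" already present; 8 new (h, l, l, l, h, l, c, c)
  "lzcczlc" → 7 new (l, z, c, c, z, l, c)
  "hhlcqqqlql" → prefix "h" already present; 9 new (h, l, c, q, q, q, l, q, l)
  "hzclzqq" → prefix "h" already present; 6 new (z, c, l, z, q, q)
  "qzqlcqczzl" → prefix "qz" already present; 8 new (q, l, c, q, c, z, z, l)
  "hzq" → prefix "hz" already present; 1 new (q)
  "qc" → prefix "q" already present; 1 new (c)
  "lzhzhczhql" → prefix "lz" already present; 8 new (h, z, h, c, z, h, q, l)
  "qcqllz" → prefix "qc" already present; 4 new (q, l, l, z)
  "hzzclhz" → prefix "hz" already present; 5 new (z, c, l, h, z)
  "hzhzclz" → prefix "hz" already present; 5 new (h, z, c, l, z)
  "qhqcq" → prefix "qh" already present; 3 new (q, c, q)
  "hhl" → prefix "hhl" already present; 0 new (none)
  "qlhqzzzl" → prefix "q" already present; 7 new (l, h, q, z, z, z, l)
Total nodes = 3 + 5 + 9 + 8 + 7 + 9 + 6 + 8 + 1 + 1 + 8 + 4 + 5 + 5 + 3 + 0 + 7 = 89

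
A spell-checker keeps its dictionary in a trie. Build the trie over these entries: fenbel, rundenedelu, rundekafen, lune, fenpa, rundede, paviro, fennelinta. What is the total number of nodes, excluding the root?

Trace insertions, counting only characters that open a new branch:
  "fenbel" → 6 new (f, e, n, b, e, l)
  "rundenedelu" → 11 new (r, u, n, d, e, n, e, d, e, l, u)
  "rundekafen" → prefix "runde" already present; 5 new (k, a, f, e, n)
  "lune" → 4 new (l, u, n, e)
  "fenpa" → prefix "fen" already present; 2 new (p, a)
  "rundede" → prefix "runde" already present; 2 new (d, e)
  "paviro" → 6 new (p, a, v, i, r, o)
  "fennelinta" → prefix "fen" already present; 7 new (n, e, l, i, n, t, a)
Total nodes = 6 + 11 + 5 + 4 + 2 + 2 + 6 + 7 = 43

43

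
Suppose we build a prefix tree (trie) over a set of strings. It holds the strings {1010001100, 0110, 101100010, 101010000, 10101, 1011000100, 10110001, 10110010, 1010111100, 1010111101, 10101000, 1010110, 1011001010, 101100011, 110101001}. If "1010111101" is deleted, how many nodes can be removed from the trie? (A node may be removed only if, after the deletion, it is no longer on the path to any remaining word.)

1

After clearing the end-marker at "1010111101", prune upward until reaching a node still needed by another word.
The suffix "1" (1 node) is used only by "1010111101"; the node for "101011110" still has the child "0", so pruning stops there.
Nodes removed: 1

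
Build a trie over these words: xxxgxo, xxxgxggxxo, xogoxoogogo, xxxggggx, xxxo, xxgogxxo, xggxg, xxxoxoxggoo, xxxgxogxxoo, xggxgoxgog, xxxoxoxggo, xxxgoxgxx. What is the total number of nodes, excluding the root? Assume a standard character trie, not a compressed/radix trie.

Trace insertions, counting only characters that open a new branch:
  "xxxgxo" → 6 new (x, x, x, g, x, o)
  "xxxgxggxxo" → prefix "xxxgx" already present; 5 new (g, g, x, x, o)
  "xogoxoogogo" → prefix "x" already present; 10 new (o, g, o, x, o, o, g, o, g, o)
  "xxxggggx" → prefix "xxxg" already present; 4 new (g, g, g, x)
  "xxxo" → prefix "xxx" already present; 1 new (o)
  "xxgogxxo" → prefix "xx" already present; 6 new (g, o, g, x, x, o)
  "xggxg" → prefix "x" already present; 4 new (g, g, x, g)
  "xxxoxoxggoo" → prefix "xxxo" already present; 7 new (x, o, x, g, g, o, o)
  "xxxgxogxxoo" → prefix "xxxgxo" already present; 5 new (g, x, x, o, o)
  "xggxgoxgog" → prefix "xggxg" already present; 5 new (o, x, g, o, g)
  "xxxoxoxggo" → prefix "xxxoxoxggo" already present; 0 new (none)
  "xxxgoxgxx" → prefix "xxxg" already present; 5 new (o, x, g, x, x)
Total nodes = 6 + 5 + 10 + 4 + 1 + 6 + 4 + 7 + 5 + 5 + 0 + 5 = 58

58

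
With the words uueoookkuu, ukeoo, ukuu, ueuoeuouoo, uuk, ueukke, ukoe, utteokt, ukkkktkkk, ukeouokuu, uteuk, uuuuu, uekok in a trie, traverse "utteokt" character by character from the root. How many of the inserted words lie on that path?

Check each prefix of "utteokt" against the stored set — each match is an end-marker on the path.
Prefixes of the query that are stored words: "utteokt"
Count: 1

1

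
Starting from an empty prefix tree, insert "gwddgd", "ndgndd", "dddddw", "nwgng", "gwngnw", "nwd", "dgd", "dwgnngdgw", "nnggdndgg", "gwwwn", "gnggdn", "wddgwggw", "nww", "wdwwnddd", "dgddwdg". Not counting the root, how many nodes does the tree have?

Trace insertions, counting only characters that open a new branch:
  "gwddgd" → 6 new (g, w, d, d, g, d)
  "ndgndd" → 6 new (n, d, g, n, d, d)
  "dddddw" → 6 new (d, d, d, d, d, w)
  "nwgng" → prefix "n" already present; 4 new (w, g, n, g)
  "gwngnw" → prefix "gw" already present; 4 new (n, g, n, w)
  "nwd" → prefix "nw" already present; 1 new (d)
  "dgd" → prefix "d" already present; 2 new (g, d)
  "dwgnngdgw" → prefix "d" already present; 8 new (w, g, n, n, g, d, g, w)
  "nnggdndgg" → prefix "n" already present; 8 new (n, g, g, d, n, d, g, g)
  "gwwwn" → prefix "gw" already present; 3 new (w, w, n)
  "gnggdn" → prefix "g" already present; 5 new (n, g, g, d, n)
  "wddgwggw" → 8 new (w, d, d, g, w, g, g, w)
  "nww" → prefix "nw" already present; 1 new (w)
  "wdwwnddd" → prefix "wd" already present; 6 new (w, w, n, d, d, d)
  "dgddwdg" → prefix "dgd" already present; 4 new (d, w, d, g)
Total nodes = 6 + 6 + 6 + 4 + 4 + 1 + 2 + 8 + 8 + 3 + 5 + 8 + 1 + 6 + 4 = 72

72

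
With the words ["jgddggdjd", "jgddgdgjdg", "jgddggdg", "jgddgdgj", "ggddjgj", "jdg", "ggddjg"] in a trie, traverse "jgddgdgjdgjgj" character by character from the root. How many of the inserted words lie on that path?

2

Traverse "jgddgdgjdgjgj" character by character; count nodes along the way that are marked as word ends.
Prefixes of the query that are stored words: "jgddgdgj", "jgddgdgjdg"
Count: 2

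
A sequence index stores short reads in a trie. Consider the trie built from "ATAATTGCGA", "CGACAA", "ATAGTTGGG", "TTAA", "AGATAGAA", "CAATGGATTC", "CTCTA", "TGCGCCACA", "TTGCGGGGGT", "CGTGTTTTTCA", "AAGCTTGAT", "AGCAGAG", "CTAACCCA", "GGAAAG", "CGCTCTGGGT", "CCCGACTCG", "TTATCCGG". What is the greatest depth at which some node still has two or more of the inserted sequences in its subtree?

3

Look for the deepest trie node that still has at least two words in its subtree.
"ATAATTGCGA" and "ATAGTTGGG" agree on "ATA" (3 characters) before diverging; nothing deeper is shared.
Longest shared-prefix length: 3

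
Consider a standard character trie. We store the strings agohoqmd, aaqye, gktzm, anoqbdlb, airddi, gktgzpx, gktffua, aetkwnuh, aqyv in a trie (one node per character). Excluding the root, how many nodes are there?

47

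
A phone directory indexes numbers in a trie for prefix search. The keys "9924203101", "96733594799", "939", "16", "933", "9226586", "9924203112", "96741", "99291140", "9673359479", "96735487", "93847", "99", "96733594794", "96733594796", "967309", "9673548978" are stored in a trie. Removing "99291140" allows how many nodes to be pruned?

5

A node on "99291140"'s path can go only if nothing else ends at it or branches off below it.
The suffix "91140" (5 nodes) is used only by "99291140"; the node for "992" still has the child "4", so pruning stops there.
Nodes removed: 5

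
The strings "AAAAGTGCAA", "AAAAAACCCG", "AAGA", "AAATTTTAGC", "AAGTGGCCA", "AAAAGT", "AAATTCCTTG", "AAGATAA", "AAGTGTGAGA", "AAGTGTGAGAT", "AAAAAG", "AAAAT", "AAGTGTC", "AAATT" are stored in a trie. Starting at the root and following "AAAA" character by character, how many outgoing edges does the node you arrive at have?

3

Walk "AAAA" from the root, arriving at one node.
Characters that immediately follow "AAAA" among the stored strings: {A, G, T}.
That node has 3 child edges.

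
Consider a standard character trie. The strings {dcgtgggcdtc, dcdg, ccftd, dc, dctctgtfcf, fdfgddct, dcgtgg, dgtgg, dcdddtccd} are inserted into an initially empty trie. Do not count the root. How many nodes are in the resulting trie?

44

For each word, the new-node count is its length minus the longest prefix already in the trie:
  "dcgtgggcdtc" → 11 new (d, c, g, t, g, g, g, c, d, t, c)
  "dcdg" → prefix "dc" already present; 2 new (d, g)
  "ccftd" → 5 new (c, c, f, t, d)
  "dc" → prefix "dc" already present; 0 new (none)
  "dctctgtfcf" → prefix "dc" already present; 8 new (t, c, t, g, t, f, c, f)
  "fdfgddct" → 8 new (f, d, f, g, d, d, c, t)
  "dcgtgg" → prefix "dcgtgg" already present; 0 new (none)
  "dgtgg" → prefix "d" already present; 4 new (g, t, g, g)
  "dcdddtccd" → prefix "dcd" already present; 6 new (d, d, t, c, c, d)
Total nodes = 11 + 2 + 5 + 0 + 8 + 8 + 0 + 4 + 6 = 44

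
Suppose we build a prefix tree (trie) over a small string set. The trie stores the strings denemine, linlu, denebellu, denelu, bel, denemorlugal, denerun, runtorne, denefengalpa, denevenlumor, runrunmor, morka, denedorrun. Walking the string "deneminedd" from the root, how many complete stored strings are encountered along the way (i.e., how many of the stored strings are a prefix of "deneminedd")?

Check each prefix of "deneminedd" against the stored set — each match is an end-marker on the path.
Prefixes of the query that are stored words: "denemine"
Count: 1

1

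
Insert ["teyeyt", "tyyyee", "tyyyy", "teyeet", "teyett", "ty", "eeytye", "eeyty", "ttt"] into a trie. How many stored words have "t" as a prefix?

7

Walk to "t"; the words in its subtree are exactly those with that prefix.
Matches: "teyeet", "teyett", "teyeyt", "ttt", "ty", "tyyyee", "tyyyy"
Count: 7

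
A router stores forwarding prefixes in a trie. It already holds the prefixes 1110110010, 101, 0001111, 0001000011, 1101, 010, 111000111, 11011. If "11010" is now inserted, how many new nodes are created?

1

Walking "11010" from the root, the first 4 characters ("1101") follow existing edges; "0" is the first miss.
New nodes needed: |"11010"| − 4 = 5 − 4 = 1.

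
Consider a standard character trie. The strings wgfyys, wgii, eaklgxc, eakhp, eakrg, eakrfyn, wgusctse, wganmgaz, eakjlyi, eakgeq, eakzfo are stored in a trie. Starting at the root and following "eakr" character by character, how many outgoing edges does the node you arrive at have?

2

The children of the "eakr" node are the distinct next characters among strings starting with "eakr".
Characters that immediately follow "eakr" among the stored strings: {f, g}.
That node has 2 child edges.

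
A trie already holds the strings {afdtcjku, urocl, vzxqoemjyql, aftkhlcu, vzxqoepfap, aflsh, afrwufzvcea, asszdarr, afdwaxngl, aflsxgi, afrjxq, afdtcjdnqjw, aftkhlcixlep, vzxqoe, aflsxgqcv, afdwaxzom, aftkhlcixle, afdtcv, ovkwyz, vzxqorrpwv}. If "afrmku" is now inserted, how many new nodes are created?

3

The longest prefix of "afrmku" already in the trie is "afr" (length 3).
Each of the 3 remaining characters creates one node.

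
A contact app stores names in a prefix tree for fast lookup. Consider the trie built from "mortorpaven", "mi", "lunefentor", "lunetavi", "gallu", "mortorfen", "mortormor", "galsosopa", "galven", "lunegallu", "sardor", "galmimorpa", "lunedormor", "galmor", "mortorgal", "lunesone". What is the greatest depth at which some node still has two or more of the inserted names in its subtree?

6

The deepest shared node is where two words last agree before diverging.
"mortorfen" and "mortorgal" agree on "mortor" (6 characters) before diverging; nothing deeper is shared.
Longest shared-prefix length: 6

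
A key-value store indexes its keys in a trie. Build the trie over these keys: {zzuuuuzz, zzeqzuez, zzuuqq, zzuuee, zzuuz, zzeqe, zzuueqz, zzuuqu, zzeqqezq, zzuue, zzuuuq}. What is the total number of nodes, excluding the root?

28

Trace insertions, counting only characters that open a new branch:
  "zzuuuuzz" → 8 new (z, z, u, u, u, u, z, z)
  "zzeqzuez" → prefix "zz" already present; 6 new (e, q, z, u, e, z)
  "zzuuqq" → prefix "zzuu" already present; 2 new (q, q)
  "zzuuee" → prefix "zzuu" already present; 2 new (e, e)
  "zzuuz" → prefix "zzuu" already present; 1 new (z)
  "zzeqe" → prefix "zzeq" already present; 1 new (e)
  "zzuueqz" → prefix "zzuue" already present; 2 new (q, z)
  "zzuuqu" → prefix "zzuuq" already present; 1 new (u)
  "zzeqqezq" → prefix "zzeq" already present; 4 new (q, e, z, q)
  "zzuue" → prefix "zzuue" already present; 0 new (none)
  "zzuuuq" → prefix "zzuuu" already present; 1 new (q)
Total nodes = 8 + 6 + 2 + 2 + 1 + 1 + 2 + 1 + 4 + 0 + 1 = 28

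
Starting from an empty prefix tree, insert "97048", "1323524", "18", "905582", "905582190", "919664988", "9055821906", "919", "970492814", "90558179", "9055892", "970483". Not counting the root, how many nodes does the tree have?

Insert word by word; a character creates a node only if that edge doesn't already exist:
  "97048" → 5 new (9, 7, 0, 4, 8)
  "1323524" → 7 new (1, 3, 2, 3, 5, 2, 4)
  "18" → prefix "1" already present; 1 new (8)
  "905582" → prefix "9" already present; 5 new (0, 5, 5, 8, 2)
  "905582190" → prefix "905582" already present; 3 new (1, 9, 0)
  "919664988" → prefix "9" already present; 8 new (1, 9, 6, 6, 4, 9, 8, 8)
  "9055821906" → prefix "905582190" already present; 1 new (6)
  "919" → prefix "919" already present; 0 new (none)
  "970492814" → prefix "9704" already present; 5 new (9, 2, 8, 1, 4)
  "90558179" → prefix "90558" already present; 3 new (1, 7, 9)
  "9055892" → prefix "90558" already present; 2 new (9, 2)
  "970483" → prefix "97048" already present; 1 new (3)
Total nodes = 5 + 7 + 1 + 5 + 3 + 8 + 1 + 0 + 5 + 3 + 2 + 1 = 41

41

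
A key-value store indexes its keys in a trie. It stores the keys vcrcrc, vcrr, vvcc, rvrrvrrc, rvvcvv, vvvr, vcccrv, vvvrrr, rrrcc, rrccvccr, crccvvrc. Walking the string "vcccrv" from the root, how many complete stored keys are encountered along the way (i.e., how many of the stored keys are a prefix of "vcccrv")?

1

Check each prefix of "vcccrv" against the stored set — each match is an end-marker on the path.
Prefixes of the query that are stored words: "vcccrv"
Count: 1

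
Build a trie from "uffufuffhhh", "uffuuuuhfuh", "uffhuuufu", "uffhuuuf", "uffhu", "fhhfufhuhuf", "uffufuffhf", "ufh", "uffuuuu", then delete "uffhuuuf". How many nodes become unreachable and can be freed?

0

Walk "uffhuuuf" from the leaf back toward the root, removing each node that no remaining word uses.
Every node on "uffhuuuf" is still needed (e.g. by "uffhuuufu"), so nothing is freed.
Nodes removed: 0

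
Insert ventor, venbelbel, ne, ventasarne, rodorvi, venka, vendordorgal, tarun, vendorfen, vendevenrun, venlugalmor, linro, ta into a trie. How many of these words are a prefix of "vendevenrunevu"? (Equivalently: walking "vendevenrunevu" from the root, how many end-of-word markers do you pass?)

Walk "vendevenrunevu" from the root; an end-of-word marker is hit whenever a stored word is a prefix of "vendevenrunevu".
Prefixes of the query that are stored words: "vendevenrun"
Count: 1

1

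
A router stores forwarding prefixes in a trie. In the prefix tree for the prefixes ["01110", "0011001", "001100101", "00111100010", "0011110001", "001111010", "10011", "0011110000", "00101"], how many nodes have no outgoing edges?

Leaves are exactly the stored words that no other stored word extends.
Those words: "00101", "001100101", "0011110000", "00111100010", "001111010", "01110", "10011"
Leaf count: 7

7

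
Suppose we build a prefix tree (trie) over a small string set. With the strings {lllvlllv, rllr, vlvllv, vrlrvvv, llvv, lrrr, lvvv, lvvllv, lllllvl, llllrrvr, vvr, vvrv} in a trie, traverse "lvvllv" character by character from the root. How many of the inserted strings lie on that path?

1

Check each prefix of "lvvllv" against the stored set — each match is an end-marker on the path.
Prefixes of the query that are stored words: "lvvllv"
Count: 1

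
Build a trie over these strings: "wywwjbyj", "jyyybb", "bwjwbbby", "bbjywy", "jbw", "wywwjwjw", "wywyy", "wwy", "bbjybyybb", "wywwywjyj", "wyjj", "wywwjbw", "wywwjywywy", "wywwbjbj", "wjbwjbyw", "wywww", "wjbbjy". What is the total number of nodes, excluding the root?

69

Insert word by word; a character creates a node only if that edge doesn't already exist:
  "wywwjbyj" → 8 new (w, y, w, w, j, b, y, j)
  "jyyybb" → 6 new (j, y, y, y, b, b)
  "bwjwbbby" → 8 new (b, w, j, w, b, b, b, y)
  "bbjywy" → prefix "b" already present; 5 new (b, j, y, w, y)
  "jbw" → prefix "j" already present; 2 new (b, w)
  "wywwjwjw" → prefix "wywwj" already present; 3 new (w, j, w)
  "wywyy" → prefix "wyw" already present; 2 new (y, y)
  "wwy" → prefix "w" already present; 2 new (w, y)
  "bbjybyybb" → prefix "bbjy" already present; 5 new (b, y, y, b, b)
  "wywwywjyj" → prefix "wyww" already present; 5 new (y, w, j, y, j)
  "wyjj" → prefix "wy" already present; 2 new (j, j)
  "wywwjbw" → prefix "wywwjb" already present; 1 new (w)
  "wywwjywywy" → prefix "wywwj" already present; 5 new (y, w, y, w, y)
  "wywwbjbj" → prefix "wyww" already present; 4 new (b, j, b, j)
  "wjbwjbyw" → prefix "w" already present; 7 new (j, b, w, j, b, y, w)
  "wywww" → prefix "wyww" already present; 1 new (w)
  "wjbbjy" → prefix "wjb" already present; 3 new (b, j, y)
Total nodes = 8 + 6 + 8 + 5 + 2 + 3 + 2 + 2 + 5 + 5 + 2 + 1 + 5 + 4 + 7 + 1 + 3 = 69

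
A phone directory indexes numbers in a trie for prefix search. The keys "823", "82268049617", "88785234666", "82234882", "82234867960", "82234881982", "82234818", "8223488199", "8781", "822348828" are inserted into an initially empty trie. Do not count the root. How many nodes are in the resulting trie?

43

Insert word by word; a character creates a node only if that edge doesn't already exist:
  "823" → 3 new (8, 2, 3)
  "82268049617" → prefix "82" already present; 9 new (2, 6, 8, 0, 4, 9, 6, 1, 7)
  "88785234666" → prefix "8" already present; 10 new (8, 7, 8, 5, 2, 3, 4, 6, 6, 6)
  "82234882" → prefix "822" already present; 5 new (3, 4, 8, 8, 2)
  "82234867960" → prefix "822348" already present; 5 new (6, 7, 9, 6, 0)
  "82234881982" → prefix "8223488" already present; 4 new (1, 9, 8, 2)
  "82234818" → prefix "822348" already present; 2 new (1, 8)
  "8223488199" → prefix "822348819" already present; 1 new (9)
  "8781" → prefix "8" already present; 3 new (7, 8, 1)
  "822348828" → prefix "82234882" already present; 1 new (8)
Total nodes = 3 + 9 + 10 + 5 + 5 + 4 + 2 + 1 + 3 + 1 = 43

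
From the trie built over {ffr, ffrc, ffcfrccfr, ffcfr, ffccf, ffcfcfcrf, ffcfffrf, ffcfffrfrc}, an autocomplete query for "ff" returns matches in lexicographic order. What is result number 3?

ffcfffrf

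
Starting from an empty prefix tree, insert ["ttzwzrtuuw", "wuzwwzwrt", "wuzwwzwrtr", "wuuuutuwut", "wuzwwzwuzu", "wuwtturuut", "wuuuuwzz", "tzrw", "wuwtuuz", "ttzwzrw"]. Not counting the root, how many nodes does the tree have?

49

Trace insertions, counting only characters that open a new branch:
  "ttzwzrtuuw" → 10 new (t, t, z, w, z, r, t, u, u, w)
  "wuzwwzwrt" → 9 new (w, u, z, w, w, z, w, r, t)
  "wuzwwzwrtr" → prefix "wuzwwzwrt" already present; 1 new (r)
  "wuuuutuwut" → prefix "wu" already present; 8 new (u, u, u, t, u, w, u, t)
  "wuzwwzwuzu" → prefix "wuzwwzw" already present; 3 new (u, z, u)
  "wuwtturuut" → prefix "wu" already present; 8 new (w, t, t, u, r, u, u, t)
  "wuuuuwzz" → prefix "wuuuu" already present; 3 new (w, z, z)
  "tzrw" → prefix "t" already present; 3 new (z, r, w)
  "wuwtuuz" → prefix "wuwt" already present; 3 new (u, u, z)
  "ttzwzrw" → prefix "ttzwzr" already present; 1 new (w)
Total nodes = 10 + 9 + 1 + 8 + 3 + 8 + 3 + 3 + 3 + 1 = 49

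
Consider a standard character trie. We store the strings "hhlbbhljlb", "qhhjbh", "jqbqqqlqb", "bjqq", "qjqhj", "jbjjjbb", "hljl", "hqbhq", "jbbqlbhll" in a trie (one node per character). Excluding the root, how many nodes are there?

Count nodes per top-level branch (shared prefixes stored once):
  'b'-branch (bjqq): 4 nodes
  'h'-branch (hhlbbhljlb, hljl, hqbhq): 17 nodes
  'j'-branch (jbbqlbhll, jbjjjbb, jqbqqqlqb): 22 nodes
  'q'-branch (qhhjbh, qjqhj): 10 nodes
Sum: 53

53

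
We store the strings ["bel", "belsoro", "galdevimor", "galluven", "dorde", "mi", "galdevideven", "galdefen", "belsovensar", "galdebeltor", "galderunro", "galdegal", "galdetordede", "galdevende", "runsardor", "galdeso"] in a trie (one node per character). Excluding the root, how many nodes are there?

Count nodes per top-level branch (shared prefixes stored once):
  'b'-branch (bel, belsoro, belsovensar): 13 nodes
  'd'-branch (dorde): 5 nodes
  'g'-branch (galdebeltor, galdefen, galdegal, galderunro, galdeso, galdetordede, galdevende, galdevideven, galdevimor, galluven): 50 nodes
  'm'-branch (mi): 2 nodes
  'r'-branch (runsardor): 9 nodes
Sum: 79

79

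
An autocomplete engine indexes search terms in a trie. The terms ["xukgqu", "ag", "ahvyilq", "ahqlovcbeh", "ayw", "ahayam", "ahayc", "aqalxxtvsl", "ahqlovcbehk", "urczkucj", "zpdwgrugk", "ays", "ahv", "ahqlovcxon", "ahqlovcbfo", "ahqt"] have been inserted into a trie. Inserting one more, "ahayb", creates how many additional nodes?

"ahay" is already a path in the trie; the remaining "b" must be added.
So 5 − 4 = 1 new nodes.

1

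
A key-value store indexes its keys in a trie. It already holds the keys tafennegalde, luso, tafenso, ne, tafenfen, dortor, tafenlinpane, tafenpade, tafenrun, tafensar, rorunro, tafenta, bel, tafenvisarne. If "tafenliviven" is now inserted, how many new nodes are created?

5

Walking "tafenliviven" from the root, the first 7 characters ("tafenli") follow existing edges; "v" is the first miss.
So 12 − 7 = 5 new nodes.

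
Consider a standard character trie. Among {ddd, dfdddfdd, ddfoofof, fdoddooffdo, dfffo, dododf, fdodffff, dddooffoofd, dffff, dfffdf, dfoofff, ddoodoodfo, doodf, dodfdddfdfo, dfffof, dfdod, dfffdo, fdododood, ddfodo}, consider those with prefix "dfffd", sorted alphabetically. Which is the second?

Words with prefix "dfffd", in lexicographic order: "dfffdf", "dfffdo"
The 2nd is dfffdo.

dfffdo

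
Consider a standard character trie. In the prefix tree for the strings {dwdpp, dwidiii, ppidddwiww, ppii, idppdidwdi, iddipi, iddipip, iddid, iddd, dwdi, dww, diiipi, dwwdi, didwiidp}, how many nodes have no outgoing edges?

A leaf is a node with no children — equivalently, the end of a word that is not a proper prefix of any other stored word.
Those words: "didwiidp", "diiipi", "dwdi", "dwdpp", "dwidiii", "dwwdi", "iddd", "iddid", "iddipip", "idppdidwdi", "ppidddwiww", "ppii"
Leaf count: 12

12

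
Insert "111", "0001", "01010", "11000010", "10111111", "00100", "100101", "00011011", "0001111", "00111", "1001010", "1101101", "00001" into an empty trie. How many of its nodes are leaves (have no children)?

A leaf is a node with no children — equivalently, the end of a word that is not a proper prefix of any other stored word.
Those words: "00001", "00011011", "0001111", "00100", "00111", "01010", "1001010", "10111111", "11000010", "1101101", "111"
Leaf count: 11

11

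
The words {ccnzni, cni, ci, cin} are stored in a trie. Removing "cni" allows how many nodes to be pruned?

2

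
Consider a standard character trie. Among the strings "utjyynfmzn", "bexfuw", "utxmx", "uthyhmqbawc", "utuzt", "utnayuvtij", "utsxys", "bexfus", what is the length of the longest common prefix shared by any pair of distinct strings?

5

Equivalently: take the maximum, over all pairs, of their longest common prefix length.
"bexfus" and "bexfuw" agree on "bexfu" (5 characters) before diverging; nothing deeper is shared.
Longest shared-prefix length: 5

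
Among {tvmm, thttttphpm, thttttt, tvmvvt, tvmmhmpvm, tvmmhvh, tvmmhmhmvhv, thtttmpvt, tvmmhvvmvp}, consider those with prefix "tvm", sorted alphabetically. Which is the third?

Words with prefix "tvm", in lexicographic order: "tvmm", "tvmmhmhmvhv", "tvmmhmpvm", "tvmmhvh", "tvmmhvvmvp", "tvmvvt"
The 3rd is tvmmhmpvm.

tvmmhmpvm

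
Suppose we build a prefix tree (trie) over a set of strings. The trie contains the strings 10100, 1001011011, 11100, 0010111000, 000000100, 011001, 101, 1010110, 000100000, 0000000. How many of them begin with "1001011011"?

Traverse to the node for "1001011011", then collect every word in that subtree.
Words under "1001011011": 1001011011
Count: 1

1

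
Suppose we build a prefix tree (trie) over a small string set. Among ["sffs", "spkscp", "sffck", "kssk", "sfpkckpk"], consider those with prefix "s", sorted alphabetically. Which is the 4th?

spkscp

Words with prefix "s", in lexicographic order: "sffck", "sffs", "sfpkckpk", "spkscp"
The 4th is spkscp.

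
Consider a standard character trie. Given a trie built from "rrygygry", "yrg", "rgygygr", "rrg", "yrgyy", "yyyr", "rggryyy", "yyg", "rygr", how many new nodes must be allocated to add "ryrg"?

"ry" is already a path in the trie; the remaining "rg" must be added.
Each of the 2 remaining characters creates one node.

2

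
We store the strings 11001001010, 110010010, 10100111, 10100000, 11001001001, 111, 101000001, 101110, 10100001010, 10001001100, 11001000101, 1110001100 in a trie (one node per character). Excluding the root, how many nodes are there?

52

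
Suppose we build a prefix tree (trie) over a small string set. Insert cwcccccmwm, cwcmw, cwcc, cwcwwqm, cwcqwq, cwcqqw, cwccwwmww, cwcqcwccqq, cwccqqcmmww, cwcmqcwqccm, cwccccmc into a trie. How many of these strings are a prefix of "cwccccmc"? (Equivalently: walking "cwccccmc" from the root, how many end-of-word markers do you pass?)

Traverse "cwccccmc" character by character; count nodes along the way that are marked as word ends.
Prefixes of the query that are stored words: "cwcc", "cwccccmc"
Count: 2

2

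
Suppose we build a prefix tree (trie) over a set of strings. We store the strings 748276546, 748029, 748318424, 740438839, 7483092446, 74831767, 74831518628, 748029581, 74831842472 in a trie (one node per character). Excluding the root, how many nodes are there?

Trace insertions, counting only characters that open a new branch:
  "748276546" → 9 new (7, 4, 8, 2, 7, 6, 5, 4, 6)
  "748029" → prefix "748" already present; 3 new (0, 2, 9)
  "748318424" → prefix "748" already present; 6 new (3, 1, 8, 4, 2, 4)
  "740438839" → prefix "74" already present; 7 new (0, 4, 3, 8, 8, 3, 9)
  "7483092446" → prefix "7483" already present; 6 new (0, 9, 2, 4, 4, 6)
  "74831767" → prefix "74831" already present; 3 new (7, 6, 7)
  "74831518628" → prefix "74831" already present; 6 new (5, 1, 8, 6, 2, 8)
  "748029581" → prefix "748029" already present; 3 new (5, 8, 1)
  "74831842472" → prefix "748318424" already present; 2 new (7, 2)
Total nodes = 9 + 3 + 6 + 7 + 6 + 3 + 6 + 3 + 2 = 45

45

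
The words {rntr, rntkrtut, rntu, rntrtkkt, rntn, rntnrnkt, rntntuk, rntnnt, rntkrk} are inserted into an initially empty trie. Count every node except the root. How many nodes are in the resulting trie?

Count nodes per top-level branch (shared prefixes stored once):
  'r'-branch (rntkrk, rntkrtut, rntn, rntnnt, rntnrnkt, rntntuk, rntr, rntrtkkt, rntu): 25 nodes
Sum: 25

25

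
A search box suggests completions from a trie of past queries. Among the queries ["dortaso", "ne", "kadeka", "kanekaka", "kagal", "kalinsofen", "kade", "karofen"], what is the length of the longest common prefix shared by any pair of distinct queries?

4

Look for the deepest trie node that still has at least two words in its subtree.
"kade" and "kadeka" agree on "kade" (4 characters) before diverging; nothing deeper is shared.
Longest shared-prefix length: 4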